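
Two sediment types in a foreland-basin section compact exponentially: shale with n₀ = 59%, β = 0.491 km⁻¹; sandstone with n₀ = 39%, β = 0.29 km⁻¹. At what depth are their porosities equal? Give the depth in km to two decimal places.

2.06 km

Set n₀ₐ e^(−βₐz) = n₀ᵦ e^(−βᵦz) ⇒ ln(n₀ₐ/n₀ᵦ) = (βₐ − βᵦ)·z
z = ln(0.59/0.39) / (0.491 − 0.29) = 0.4140 / 0.201 = 2.060 km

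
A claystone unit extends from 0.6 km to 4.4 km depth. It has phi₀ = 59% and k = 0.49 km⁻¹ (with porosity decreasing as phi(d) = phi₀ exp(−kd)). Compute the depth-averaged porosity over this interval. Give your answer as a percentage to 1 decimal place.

⟨phi⟩ = (1/(d₂−d₁)) ∫ phi₀ e^(−kd) dd = phi₀·(e^(−k·d₁) − e^(−k·d₂)) / (k·(d₂−d₁))
e^(−0.49×0.6) = 0.7453; e^(−0.49×4.4) = 0.1158
⟨phi⟩ = 0.59 × (0.7453 − 0.1158) / (0.49 × 3.8) = 0.59 × 0.3381 = 0.1995

19.9%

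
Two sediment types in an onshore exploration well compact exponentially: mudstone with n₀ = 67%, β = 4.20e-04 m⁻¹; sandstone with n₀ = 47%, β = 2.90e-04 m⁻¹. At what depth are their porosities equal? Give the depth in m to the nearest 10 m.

Working in km (1 km = 1000 m; β in km⁻¹ = β in m⁻¹ × 1000):
Set n₀ₐ e^(−βₐz) = n₀ᵦ e^(−βᵦz) ⇒ ln(n₀ₐ/n₀ᵦ) = (βₐ − βᵦ)·z
z = ln(0.67/0.47) / (0.42 − 0.29) = 0.3545 / 0.13 = 2.727 km

2730 m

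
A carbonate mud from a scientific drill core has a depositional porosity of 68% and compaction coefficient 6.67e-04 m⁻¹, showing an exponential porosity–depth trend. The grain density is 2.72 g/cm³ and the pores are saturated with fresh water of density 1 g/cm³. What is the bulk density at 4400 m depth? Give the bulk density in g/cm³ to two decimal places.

2.66 g/cm³

Working in km (1 km = 1000 m; c in km⁻¹ = c in m⁻¹ × 1000):
Porosity at depth: φ = 0.68·exp(−0.667×4.4) = 0.68×0.0531 = 0.0361
Bulk density: ρ_b = (1−φ)ρ_g + φ·ρ_f = 0.9639×2.72 + 0.0361×1
       = 2.622 + 0.036 = 2.658 g/cm³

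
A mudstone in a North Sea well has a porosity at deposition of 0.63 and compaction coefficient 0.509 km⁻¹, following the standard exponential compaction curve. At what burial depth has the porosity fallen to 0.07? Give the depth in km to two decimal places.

Invert Athy's law: Z = ln(n₀/n) / β
Z = ln(0.63/0.07) / 0.509 = ln(9) / 0.509 = 2.1972 / 0.509 = 4.317 km

4.32 km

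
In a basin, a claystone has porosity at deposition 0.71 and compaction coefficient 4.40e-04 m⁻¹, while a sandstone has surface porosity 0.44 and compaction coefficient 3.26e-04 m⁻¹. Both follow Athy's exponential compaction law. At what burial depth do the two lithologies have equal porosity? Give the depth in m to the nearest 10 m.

4200 m

Working in km (1 km = 1000 m; c in km⁻¹ = c in m⁻¹ × 1000):
Set n₀ₐ e^(−cₐd) = n₀ᵦ e^(−cᵦd) ⇒ ln(n₀ₐ/n₀ᵦ) = (cₐ − cᵦ)·d
d = ln(0.71/0.44) / (0.44 − 0.326) = 0.4785 / 0.114 = 4.197 km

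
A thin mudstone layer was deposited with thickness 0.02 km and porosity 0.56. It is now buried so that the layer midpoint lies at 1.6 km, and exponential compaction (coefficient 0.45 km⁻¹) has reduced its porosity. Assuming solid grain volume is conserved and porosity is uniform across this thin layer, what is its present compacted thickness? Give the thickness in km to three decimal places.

0.012 km

Porosity at 1.6 km: n = 0.56·exp(−0.45×1.6) = 0.2726
Solid-volume conservation: h(1−n) = h₀(1−n₀) ⇒ h = h₀·(1−n₀)/(1−n)
h = 0.02 × (1 − 0.56)/(1 − 0.2726) = 0.02 × 0.6049 = 0.0121 km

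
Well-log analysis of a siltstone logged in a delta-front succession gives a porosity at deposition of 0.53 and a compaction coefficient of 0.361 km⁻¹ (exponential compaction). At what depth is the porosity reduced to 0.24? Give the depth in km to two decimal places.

2.19 km

Invert Athy's law: z = ln(n₀/n) / k
z = ln(0.53/0.24) / 0.361 = ln(2.208) / 0.361 = 0.7922 / 0.361 = 2.195 km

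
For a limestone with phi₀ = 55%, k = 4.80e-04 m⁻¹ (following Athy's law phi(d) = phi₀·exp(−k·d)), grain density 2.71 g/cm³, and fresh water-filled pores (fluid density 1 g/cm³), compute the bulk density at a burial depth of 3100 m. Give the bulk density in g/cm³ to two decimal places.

Working in km (1 km = 1000 m; k in km⁻¹ = k in m⁻¹ × 1000):
Porosity at depth: phi = 0.55·exp(−0.48×3.1) = 0.55×0.2258 = 0.1242
Bulk density: ρ_b = (1−phi)ρ_g + phi·ρ_f = 0.8758×2.71 + 0.1242×1
       = 2.373 + 0.124 = 2.498 g/cm³

2.50 g/cm³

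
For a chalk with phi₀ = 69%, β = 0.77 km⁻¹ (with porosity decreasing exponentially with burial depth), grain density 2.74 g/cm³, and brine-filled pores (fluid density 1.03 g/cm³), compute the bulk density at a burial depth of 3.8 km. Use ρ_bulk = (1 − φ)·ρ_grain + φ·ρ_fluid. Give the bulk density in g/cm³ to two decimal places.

2.68 g/cm³

Porosity at depth: phi = 0.69·exp(−0.77×3.8) = 0.69×0.0536 = 0.0370
Bulk density: ρ_b = (1−phi)ρ_g + phi·ρ_f = 0.9630×2.74 + 0.0370×1.03
       = 2.639 + 0.038 = 2.677 g/cm³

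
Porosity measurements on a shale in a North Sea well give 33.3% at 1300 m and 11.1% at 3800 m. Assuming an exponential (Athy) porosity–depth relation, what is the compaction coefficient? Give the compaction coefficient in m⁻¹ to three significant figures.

Working in km (1 km = 1000 m; c in km⁻¹ = c in m⁻¹ × 1000):
Athy: n(Z) = n₀ e^(−cZ) ⇒ n₁/n₂ = e^{c(Z₂−Z₁)} ⇒ c = ln(n₁/n₂)/(Z₂−Z₁)
c = ln(0.333/0.111) / (3.8 − 1.3) = ln(3) / 2.5 = 1.0986 / 2.5 = 0.4394 km⁻¹

0.000439 m⁻¹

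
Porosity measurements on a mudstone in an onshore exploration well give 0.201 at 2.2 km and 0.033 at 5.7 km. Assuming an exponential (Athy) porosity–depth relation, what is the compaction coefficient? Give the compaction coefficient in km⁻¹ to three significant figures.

Athy: phi(z) = phi₀ e^(−βz) ⇒ phi₁/phi₂ = e^{β(z₂−z₁)} ⇒ β = ln(phi₁/phi₂)/(z₂−z₁)
β = ln(0.201/0.033) / (5.7 − 2.2) = ln(6.091) / 3.5 = 1.8068 / 3.5 = 0.5162 km⁻¹

0.516 km⁻¹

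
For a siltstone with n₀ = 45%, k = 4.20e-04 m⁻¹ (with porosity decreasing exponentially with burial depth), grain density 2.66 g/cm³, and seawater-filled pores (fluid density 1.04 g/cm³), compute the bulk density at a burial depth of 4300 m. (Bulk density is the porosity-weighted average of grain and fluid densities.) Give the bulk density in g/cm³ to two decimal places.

Working in km (1 km = 1000 m; k in km⁻¹ = k in m⁻¹ × 1000):
Porosity at depth: n = 0.45·exp(−0.42×4.3) = 0.45×0.1643 = 0.0739
Bulk density: ρ_b = (1−n)ρ_g + n·ρ_f = 0.9261×2.66 + 0.0739×1.04
       = 2.463 + 0.077 = 2.540 g/cm³

2.54 g/cm³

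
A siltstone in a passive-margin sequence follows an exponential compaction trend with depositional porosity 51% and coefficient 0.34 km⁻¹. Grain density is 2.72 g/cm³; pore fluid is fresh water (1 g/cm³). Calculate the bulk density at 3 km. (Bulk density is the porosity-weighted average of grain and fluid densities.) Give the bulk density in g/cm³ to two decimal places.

Porosity at depth: phi = 0.51·exp(−0.34×3) = 0.51×0.3606 = 0.1839
Bulk density: ρ_b = (1−phi)ρ_g + phi·ρ_f = 0.8161×2.72 + 0.1839×1
       = 2.220 + 0.184 = 2.404 g/cm³

2.40 g/cm³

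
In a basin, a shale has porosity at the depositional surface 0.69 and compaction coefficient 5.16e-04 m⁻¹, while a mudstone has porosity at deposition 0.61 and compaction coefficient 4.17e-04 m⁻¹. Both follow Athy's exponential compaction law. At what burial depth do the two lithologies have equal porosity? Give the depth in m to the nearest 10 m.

Working in km (1 km = 1000 m; β in km⁻¹ = β in m⁻¹ × 1000):
Set phi₀ₐ e^(−βₐd) = phi₀ᵦ e^(−βᵦd) ⇒ ln(phi₀ₐ/phi₀ᵦ) = (βₐ − βᵦ)·d
d = ln(0.69/0.61) / (0.516 − 0.417) = 0.1232 / 0.099 = 1.245 km

1240 m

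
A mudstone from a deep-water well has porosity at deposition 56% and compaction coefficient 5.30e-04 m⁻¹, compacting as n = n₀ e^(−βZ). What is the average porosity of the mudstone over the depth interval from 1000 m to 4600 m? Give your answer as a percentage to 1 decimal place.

Working in km (1 km = 1000 m; β in km⁻¹ = β in m⁻¹ × 1000):
⟨n⟩ = (1/(Z₂−Z₁)) ∫ n₀ e^(−βZ) dZ = n₀·(e^(−β·Z₁) − e^(−β·Z₂)) / (β·(Z₂−Z₁))
e^(−0.53×1) = 0.5886; e^(−0.53×4.6) = 0.0873
⟨n⟩ = 0.56 × (0.5886 − 0.0873) / (0.53 × 3.6) = 0.56 × 0.2627 = 0.1471

14.7%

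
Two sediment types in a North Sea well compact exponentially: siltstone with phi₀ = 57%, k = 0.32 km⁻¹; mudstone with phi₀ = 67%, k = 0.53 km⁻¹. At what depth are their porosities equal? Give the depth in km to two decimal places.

Set phi₀ₐ e^(−kₐz) = phi₀ᵦ e^(−kᵦz) ⇒ ln(phi₀ₐ/phi₀ᵦ) = (kₐ − kᵦ)·z
z = ln(0.57/0.67) / (0.32 − 0.53) = -0.1616 / -0.21 = 0.770 km

0.77 km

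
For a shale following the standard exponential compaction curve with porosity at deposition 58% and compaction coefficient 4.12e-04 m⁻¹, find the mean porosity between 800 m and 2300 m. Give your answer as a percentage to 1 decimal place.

Working in km (1 km = 1000 m; c in km⁻¹ = c in m⁻¹ × 1000):
⟨phi⟩ = (1/(z₂−z₁)) ∫ phi₀ e^(−cz) dz = phi₀·(e^(−c·z₁) − e^(−c·z₂)) / (c·(z₂−z₁))
e^(−0.412×0.8) = 0.7192; e^(−0.412×2.3) = 0.3877
⟨phi⟩ = 0.58 × (0.7192 − 0.3877) / (0.412 × 1.5) = 0.58 × 0.5365 = 0.3112

31.1%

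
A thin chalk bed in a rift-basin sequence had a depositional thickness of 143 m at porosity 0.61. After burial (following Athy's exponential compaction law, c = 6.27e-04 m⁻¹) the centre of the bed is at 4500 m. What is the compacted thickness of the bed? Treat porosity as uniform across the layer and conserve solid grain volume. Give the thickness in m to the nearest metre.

58 m

Working in km (1 km = 1000 m; c in km⁻¹ = c in m⁻¹ × 1000):
Porosity at 4.5 km: n = 0.61·exp(−0.627×4.5) = 0.0363
Solid-volume conservation: h(1−n) = h₀(1−n₀) ⇒ h = h₀·(1−n₀)/(1−n)
h = 0.143 × (1 − 0.61)/(1 − 0.0363) = 0.143 × 0.4047 = 0.0579 km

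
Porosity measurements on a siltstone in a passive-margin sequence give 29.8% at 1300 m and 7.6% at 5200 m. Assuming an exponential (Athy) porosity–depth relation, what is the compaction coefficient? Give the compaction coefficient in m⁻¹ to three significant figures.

Working in km (1 km = 1000 m; β in km⁻¹ = β in m⁻¹ × 1000):
Athy: n(z) = n₀ e^(−βz) ⇒ n₁/n₂ = e^{β(z₂−z₁)} ⇒ β = ln(n₁/n₂)/(z₂−z₁)
β = ln(0.298/0.076) / (5.2 − 1.3) = ln(3.921) / 3.9 = 1.3664 / 3.9 = 0.3503 km⁻¹

0.000350 m⁻¹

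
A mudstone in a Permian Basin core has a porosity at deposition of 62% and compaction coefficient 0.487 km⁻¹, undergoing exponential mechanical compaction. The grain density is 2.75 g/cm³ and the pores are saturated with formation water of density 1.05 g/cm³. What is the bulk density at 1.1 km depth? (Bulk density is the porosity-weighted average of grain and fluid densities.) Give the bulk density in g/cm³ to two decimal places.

Porosity at depth: n = 0.62·exp(−0.487×1.1) = 0.62×0.5853 = 0.3629
Bulk density: ρ_b = (1−n)ρ_g + n·ρ_f = 0.6371×2.75 + 0.3629×1.05
       = 1.752 + 0.381 = 2.133 g/cm³

2.13 g/cm³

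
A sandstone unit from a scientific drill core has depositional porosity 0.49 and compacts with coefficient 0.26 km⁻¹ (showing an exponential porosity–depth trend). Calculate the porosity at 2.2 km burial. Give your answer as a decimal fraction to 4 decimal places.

phi = phi₀·exp(−β·Z) = 0.49 × exp(−0.26 × 2.2) = 0.49 × exp(−0.572)
  = 0.49 × 0.5644 = 0.2766

0.2766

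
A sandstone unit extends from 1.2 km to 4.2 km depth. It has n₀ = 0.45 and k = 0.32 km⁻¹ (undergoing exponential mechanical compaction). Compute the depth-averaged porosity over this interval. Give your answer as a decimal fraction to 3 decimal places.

0.197

⟨n⟩ = (1/(Z₂−Z₁)) ∫ n₀ e^(−kZ) dZ = n₀·(e^(−k·Z₁) − e^(−k·Z₂)) / (k·(Z₂−Z₁))
e^(−0.32×1.2) = 0.6811; e^(−0.32×4.2) = 0.2608
⟨n⟩ = 0.45 × (0.6811 − 0.2608) / (0.32 × 3) = 0.45 × 0.4378 = 0.1970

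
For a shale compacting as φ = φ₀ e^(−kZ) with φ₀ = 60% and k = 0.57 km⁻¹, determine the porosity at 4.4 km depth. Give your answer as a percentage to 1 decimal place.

4.9%

φ = φ₀·exp(−k·Z) = 0.6 × exp(−0.57 × 4.4) = 0.6 × exp(−2.508)
  = 0.6 × 0.0814 = 0.0489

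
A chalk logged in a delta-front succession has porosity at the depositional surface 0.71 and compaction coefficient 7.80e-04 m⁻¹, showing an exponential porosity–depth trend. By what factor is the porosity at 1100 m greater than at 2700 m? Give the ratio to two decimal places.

3.48

Working in km (1 km = 1000 m; c in km⁻¹ = c in m⁻¹ × 1000):
n(Z₁)/n(Z₂) = e^(−c·Z₁)/e^(−c·Z₂) = e^{c(Z₂−Z₁)}
= exp(0.78 × 1.6) = exp(1.248) = 3.4834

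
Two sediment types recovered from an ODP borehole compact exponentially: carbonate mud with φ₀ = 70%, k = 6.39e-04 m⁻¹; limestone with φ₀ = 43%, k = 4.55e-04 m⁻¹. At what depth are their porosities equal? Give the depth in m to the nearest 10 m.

Working in km (1 km = 1000 m; k in km⁻¹ = k in m⁻¹ × 1000):
Set φ₀ₐ e^(−kₐZ) = φ₀ᵦ e^(−kᵦZ) ⇒ ln(φ₀ₐ/φ₀ᵦ) = (kₐ − kᵦ)·Z
Z = ln(0.7/0.43) / (0.639 − 0.455) = 0.4873 / 0.184 = 2.648 km

2650 m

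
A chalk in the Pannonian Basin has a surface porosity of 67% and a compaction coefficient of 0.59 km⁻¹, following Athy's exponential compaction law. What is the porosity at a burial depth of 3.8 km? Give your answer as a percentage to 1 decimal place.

7.1%

n = n₀·exp(−k·z) = 0.67 × exp(−0.59 × 3.8) = 0.67 × exp(−2.242)
  = 0.67 × 0.1062 = 0.0712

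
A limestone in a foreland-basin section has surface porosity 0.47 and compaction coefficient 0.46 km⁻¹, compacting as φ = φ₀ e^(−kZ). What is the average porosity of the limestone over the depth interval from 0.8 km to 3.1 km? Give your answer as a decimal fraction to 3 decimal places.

⟨φ⟩ = (1/(Z₂−Z₁)) ∫ φ₀ e^(−kZ) dZ = φ₀·(e^(−k·Z₁) − e^(−k·Z₂)) / (k·(Z₂−Z₁))
e^(−0.46×0.8) = 0.6921; e^(−0.46×3.1) = 0.2403
⟨φ⟩ = 0.47 × (0.6921 − 0.2403) / (0.46 × 2.3) = 0.47 × 0.4271 = 0.2007

0.201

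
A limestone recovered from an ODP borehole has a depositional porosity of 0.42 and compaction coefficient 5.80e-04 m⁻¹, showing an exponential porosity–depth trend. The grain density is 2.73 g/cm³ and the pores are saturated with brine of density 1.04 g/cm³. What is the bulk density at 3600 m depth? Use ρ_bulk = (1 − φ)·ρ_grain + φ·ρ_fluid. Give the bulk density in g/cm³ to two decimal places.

2.64 g/cm³

Working in km (1 km = 1000 m; β in km⁻¹ = β in m⁻¹ × 1000):
Porosity at depth: phi = 0.42·exp(−0.58×3.6) = 0.42×0.1239 = 0.0521
Bulk density: ρ_b = (1−phi)ρ_g + phi·ρ_f = 0.9479×2.73 + 0.0521×1.04
       = 2.588 + 0.054 = 2.642 g/cm³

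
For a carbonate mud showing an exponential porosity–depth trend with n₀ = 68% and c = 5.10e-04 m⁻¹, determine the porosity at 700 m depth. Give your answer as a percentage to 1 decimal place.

Working in km (1 km = 1000 m; c in km⁻¹ = c in m⁻¹ × 1000):
n = n₀·exp(−c·d) = 0.68 × exp(−0.51 × 0.7) = 0.68 × exp(−0.357)
  = 0.68 × 0.6998 = 0.4758

47.6%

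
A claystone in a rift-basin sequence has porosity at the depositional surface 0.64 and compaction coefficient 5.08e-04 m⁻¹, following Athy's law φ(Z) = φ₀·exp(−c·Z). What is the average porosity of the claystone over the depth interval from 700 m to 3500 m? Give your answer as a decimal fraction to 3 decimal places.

Working in km (1 km = 1000 m; c in km⁻¹ = c in m⁻¹ × 1000):
⟨φ⟩ = (1/(Z₂−Z₁)) ∫ φ₀ e^(−cZ) dZ = φ₀·(e^(−c·Z₁) − e^(−c·Z₂)) / (c·(Z₂−Z₁))
e^(−0.508×0.7) = 0.7008; e^(−0.508×3.5) = 0.1690
⟨φ⟩ = 0.64 × (0.7008 − 0.1690) / (0.508 × 2.8) = 0.64 × 0.3739 = 0.2393

0.239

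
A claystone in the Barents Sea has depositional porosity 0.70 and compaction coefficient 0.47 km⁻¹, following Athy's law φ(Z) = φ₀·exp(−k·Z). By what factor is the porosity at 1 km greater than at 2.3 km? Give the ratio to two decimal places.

φ(Z₁)/φ(Z₂) = e^(−k·Z₁)/e^(−k·Z₂) = e^{k(Z₂−Z₁)}
= exp(0.47 × 1.3) = exp(0.611) = 1.8423

1.84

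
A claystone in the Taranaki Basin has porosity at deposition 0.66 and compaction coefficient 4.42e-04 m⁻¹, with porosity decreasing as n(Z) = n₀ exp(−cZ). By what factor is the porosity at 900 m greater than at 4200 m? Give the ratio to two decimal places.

4.30

Working in km (1 km = 1000 m; c in km⁻¹ = c in m⁻¹ × 1000):
n(Z₁)/n(Z₂) = e^(−c·Z₁)/e^(−c·Z₂) = e^{c(Z₂−Z₁)}
= exp(0.442 × 3.3) = exp(1.459) = 4.2999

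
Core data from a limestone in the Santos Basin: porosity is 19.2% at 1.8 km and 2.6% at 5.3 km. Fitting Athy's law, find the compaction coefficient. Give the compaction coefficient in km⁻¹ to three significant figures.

0.571 km⁻¹

Athy: phi(Z) = phi₀ e^(−kZ) ⇒ phi₁/phi₂ = e^{k(Z₂−Z₁)} ⇒ k = ln(phi₁/phi₂)/(Z₂−Z₁)
k = ln(0.192/0.026) / (5.3 − 1.8) = ln(7.385) / 3.5 = 1.9994 / 3.5 = 0.5713 km⁻¹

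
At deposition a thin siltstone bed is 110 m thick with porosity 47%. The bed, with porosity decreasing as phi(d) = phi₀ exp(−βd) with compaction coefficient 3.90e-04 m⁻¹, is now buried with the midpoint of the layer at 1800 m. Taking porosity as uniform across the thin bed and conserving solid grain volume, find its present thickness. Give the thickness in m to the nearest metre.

76 m

Working in km (1 km = 1000 m; β in km⁻¹ = β in m⁻¹ × 1000):
Porosity at 1.8 km: phi = 0.47·exp(−0.39×1.8) = 0.2329
Solid-volume conservation: h(1−phi) = h₀(1−phi₀) ⇒ h = h₀·(1−phi₀)/(1−phi)
h = 0.11 × (1 − 0.47)/(1 − 0.2329) = 0.11 × 0.6909 = 0.0760 km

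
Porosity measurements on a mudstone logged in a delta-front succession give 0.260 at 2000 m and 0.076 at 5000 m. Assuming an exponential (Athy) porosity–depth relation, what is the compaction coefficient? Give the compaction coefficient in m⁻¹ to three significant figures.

Working in km (1 km = 1000 m; c in km⁻¹ = c in m⁻¹ × 1000):
Athy: n(d) = n₀ e^(−cd) ⇒ n₁/n₂ = e^{c(d₂−d₁)} ⇒ c = ln(n₁/n₂)/(d₂−d₁)
c = ln(0.26/0.076) / (5 − 2) = ln(3.421) / 3 = 1.2299 / 3 = 0.41 km⁻¹

0.000410 m⁻¹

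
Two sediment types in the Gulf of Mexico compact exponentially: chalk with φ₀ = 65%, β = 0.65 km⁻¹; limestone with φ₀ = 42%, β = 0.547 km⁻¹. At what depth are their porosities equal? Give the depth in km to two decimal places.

Set φ₀ₐ e^(−βₐz) = φ₀ᵦ e^(−βᵦz) ⇒ ln(φ₀ₐ/φ₀ᵦ) = (βₐ − βᵦ)·z
z = ln(0.65/0.42) / (0.65 − 0.547) = 0.4367 / 0.103 = 4.240 km

4.24 km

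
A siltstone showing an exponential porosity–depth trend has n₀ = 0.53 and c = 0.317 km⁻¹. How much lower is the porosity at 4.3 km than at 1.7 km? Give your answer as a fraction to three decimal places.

n(1.7) = 0.53·e^(−0.317×1.7) = 0.3092
n(4.3) = 0.53·e^(−0.317×4.3) = 0.1356
Δn = 0.3092 − 0.1356 = 0.1736

0.174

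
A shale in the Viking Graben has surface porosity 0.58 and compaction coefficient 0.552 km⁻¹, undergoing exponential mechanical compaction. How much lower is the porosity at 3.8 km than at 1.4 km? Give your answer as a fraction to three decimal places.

0.197

φ(1.4) = 0.58·e^(−0.552×1.4) = 0.2678
φ(3.8) = 0.58·e^(−0.552×3.8) = 0.0712
Δφ = 0.2678 − 0.0712 = 0.1966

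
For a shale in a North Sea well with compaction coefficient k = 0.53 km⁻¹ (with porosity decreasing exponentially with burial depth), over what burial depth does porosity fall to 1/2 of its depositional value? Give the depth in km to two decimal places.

phi/phi₀ = 1/2 ⇒ exp(−k·z) = 1/2 ⇒ z = ln(2) / k
z = 0.6931 / 0.53 = 1.308 km

1.31 km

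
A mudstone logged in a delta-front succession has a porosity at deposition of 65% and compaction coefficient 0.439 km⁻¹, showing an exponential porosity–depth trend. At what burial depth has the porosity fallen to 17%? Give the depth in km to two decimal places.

Invert Athy's law: z = ln(n₀/n) / c
z = ln(0.65/0.17) / 0.439 = ln(3.824) / 0.439 = 1.3412 / 0.439 = 3.055 km

3.06 km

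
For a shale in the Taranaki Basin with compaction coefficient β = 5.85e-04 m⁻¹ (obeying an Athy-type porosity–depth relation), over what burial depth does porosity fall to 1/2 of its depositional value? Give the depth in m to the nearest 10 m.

Working in km (1 km = 1000 m; β in km⁻¹ = β in m⁻¹ × 1000):
φ/φ₀ = 1/2 ⇒ exp(−β·z) = 1/2 ⇒ z = ln(2) / β
z = 0.6931 / 0.585 = 1.185 km

1180 m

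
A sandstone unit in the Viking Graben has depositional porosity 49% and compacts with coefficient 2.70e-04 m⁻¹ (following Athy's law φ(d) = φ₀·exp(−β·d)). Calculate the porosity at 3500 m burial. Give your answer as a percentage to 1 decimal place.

Working in km (1 km = 1000 m; β in km⁻¹ = β in m⁻¹ × 1000):
φ = φ₀·exp(−β·d) = 0.49 × exp(−0.27 × 3.5) = 0.49 × exp(−0.945)
  = 0.49 × 0.3887 = 0.1905

19.0%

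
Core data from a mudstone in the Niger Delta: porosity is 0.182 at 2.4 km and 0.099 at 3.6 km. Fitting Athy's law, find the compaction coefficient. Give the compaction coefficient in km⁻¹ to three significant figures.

Athy: n(d) = n₀ e^(−βd) ⇒ n₁/n₂ = e^{β(d₂−d₁)} ⇒ β = ln(n₁/n₂)/(d₂−d₁)
β = ln(0.182/0.099) / (3.6 − 2.4) = ln(1.838) / 1.2 = 0.6089 / 1.2 = 0.5074 km⁻¹

0.507 km⁻¹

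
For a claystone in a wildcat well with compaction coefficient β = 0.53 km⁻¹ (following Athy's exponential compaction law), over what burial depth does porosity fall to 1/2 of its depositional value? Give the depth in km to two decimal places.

1.31 km

phi/phi₀ = 1/2 ⇒ exp(−β·d) = 1/2 ⇒ d = ln(2) / β
d = 0.6931 / 0.53 = 1.308 km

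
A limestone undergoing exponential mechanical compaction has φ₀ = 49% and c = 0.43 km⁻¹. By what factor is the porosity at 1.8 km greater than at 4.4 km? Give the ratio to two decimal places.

3.06

φ(z₁)/φ(z₂) = e^(−c·z₁)/e^(−c·z₂) = e^{c(z₂−z₁)}
= exp(0.43 × 2.6) = exp(1.118) = 3.0587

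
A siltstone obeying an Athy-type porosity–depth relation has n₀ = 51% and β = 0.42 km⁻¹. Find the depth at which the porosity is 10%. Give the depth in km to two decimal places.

3.88 km

Invert Athy's law: z = ln(n₀/n) / β
z = ln(0.51/0.1) / 0.42 = ln(5.1) / 0.42 = 1.6292 / 0.42 = 3.879 km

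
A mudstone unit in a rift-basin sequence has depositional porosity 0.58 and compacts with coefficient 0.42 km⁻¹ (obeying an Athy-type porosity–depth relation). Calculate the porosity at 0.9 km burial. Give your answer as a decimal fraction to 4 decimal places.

n = n₀·exp(−c·z) = 0.58 × exp(−0.42 × 0.9) = 0.58 × exp(−0.378)
  = 0.58 × 0.6852 = 0.3974

0.3974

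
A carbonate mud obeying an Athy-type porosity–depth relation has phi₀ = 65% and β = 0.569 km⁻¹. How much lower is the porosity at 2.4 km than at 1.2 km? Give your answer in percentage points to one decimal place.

16.2 percentage points

phi(1.2) = 0.65·e^(−0.569×1.2) = 0.3284
phi(2.4) = 0.65·e^(−0.569×2.4) = 0.1659
Δphi = 0.3284 − 0.1659 = 0.1625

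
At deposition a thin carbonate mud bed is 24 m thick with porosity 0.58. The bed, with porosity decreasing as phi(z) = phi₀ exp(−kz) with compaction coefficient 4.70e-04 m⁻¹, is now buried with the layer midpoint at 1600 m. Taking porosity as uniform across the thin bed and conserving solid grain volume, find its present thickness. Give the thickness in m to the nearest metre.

14 m

Working in km (1 km = 1000 m; k in km⁻¹ = k in m⁻¹ × 1000):
Porosity at 1.6 km: phi = 0.58·exp(−0.47×1.6) = 0.2734
Solid-volume conservation: h(1−phi) = h₀(1−phi₀) ⇒ h = h₀·(1−phi₀)/(1−phi)
h = 0.024 × (1 − 0.58)/(1 − 0.2734) = 0.024 × 0.5781 = 0.0139 km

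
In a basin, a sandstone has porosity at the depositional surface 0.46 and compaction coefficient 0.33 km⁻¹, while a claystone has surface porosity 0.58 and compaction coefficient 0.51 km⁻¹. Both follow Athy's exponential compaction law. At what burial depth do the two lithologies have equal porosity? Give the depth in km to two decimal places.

Set phi₀ₐ e^(−βₐz) = phi₀ᵦ e^(−βᵦz) ⇒ ln(phi₀ₐ/phi₀ᵦ) = (βₐ − βᵦ)·z
z = ln(0.46/0.58) / (0.33 − 0.51) = -0.2318 / -0.18 = 1.288 km

1.29 km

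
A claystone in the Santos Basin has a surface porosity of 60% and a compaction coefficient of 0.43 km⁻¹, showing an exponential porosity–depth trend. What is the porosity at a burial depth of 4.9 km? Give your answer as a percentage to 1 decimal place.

7.3%

n = n₀·exp(−c·d) = 0.6 × exp(−0.43 × 4.9) = 0.6 × exp(−2.107)
  = 0.6 × 0.1216 = 0.0730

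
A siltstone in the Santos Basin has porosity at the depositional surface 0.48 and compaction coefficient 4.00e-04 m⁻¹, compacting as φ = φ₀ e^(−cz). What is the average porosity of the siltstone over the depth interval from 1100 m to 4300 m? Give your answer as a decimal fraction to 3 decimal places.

Working in km (1 km = 1000 m; c in km⁻¹ = c in m⁻¹ × 1000):
⟨φ⟩ = (1/(z₂−z₁)) ∫ φ₀ e^(−cz) dz = φ₀·(e^(−c·z₁) − e^(−c·z₂)) / (c·(z₂−z₁))
e^(−0.4×1.1) = 0.6440; e^(−0.4×4.3) = 0.1791
⟨φ⟩ = 0.48 × (0.6440 − 0.1791) / (0.4 × 3.2) = 0.48 × 0.3633 = 0.1744

0.174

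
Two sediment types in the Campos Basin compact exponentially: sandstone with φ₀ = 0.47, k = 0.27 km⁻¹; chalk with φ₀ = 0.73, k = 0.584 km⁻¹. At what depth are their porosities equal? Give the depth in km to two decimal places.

1.40 km

Set φ₀ₐ e^(−kₐz) = φ₀ᵦ e^(−kᵦz) ⇒ ln(φ₀ₐ/φ₀ᵦ) = (kₐ − kᵦ)·z
z = ln(0.47/0.73) / (0.27 − 0.584) = -0.4403 / -0.314 = 1.402 km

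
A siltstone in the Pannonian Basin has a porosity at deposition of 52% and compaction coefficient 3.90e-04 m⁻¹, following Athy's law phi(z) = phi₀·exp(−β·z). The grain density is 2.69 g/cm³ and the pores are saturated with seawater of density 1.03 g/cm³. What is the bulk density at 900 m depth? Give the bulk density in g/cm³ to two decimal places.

Working in km (1 km = 1000 m; β in km⁻¹ = β in m⁻¹ × 1000):
Porosity at depth: phi = 0.52·exp(−0.39×0.9) = 0.52×0.7040 = 0.3661
Bulk density: ρ_b = (1−phi)ρ_g + phi·ρ_f = 0.6339×2.69 + 0.3661×1.03
       = 1.705 + 0.377 = 2.082 g/cm³

2.08 g/cm³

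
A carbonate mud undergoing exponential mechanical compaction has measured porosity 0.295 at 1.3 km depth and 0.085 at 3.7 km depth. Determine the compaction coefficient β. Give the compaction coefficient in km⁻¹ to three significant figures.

Athy: n(d) = n₀ e^(−βd) ⇒ n₁/n₂ = e^{β(d₂−d₁)} ⇒ β = ln(n₁/n₂)/(d₂−d₁)
β = ln(0.295/0.085) / (3.7 − 1.3) = ln(3.471) / 2.4 = 1.2443 / 2.4 = 0.5185 km⁻¹

0.518 km⁻¹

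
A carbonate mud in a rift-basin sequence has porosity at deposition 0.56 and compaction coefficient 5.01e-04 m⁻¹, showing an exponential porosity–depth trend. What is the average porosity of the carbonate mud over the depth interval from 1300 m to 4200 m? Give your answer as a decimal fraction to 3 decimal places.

Working in km (1 km = 1000 m; β in km⁻¹ = β in m⁻¹ × 1000):
⟨phi⟩ = (1/(z₂−z₁)) ∫ phi₀ e^(−βz) dz = phi₀·(e^(−β·z₁) − e^(−β·z₂)) / (β·(z₂−z₁))
e^(−0.501×1.3) = 0.5214; e^(−0.501×4.2) = 0.1219
⟨phi⟩ = 0.56 × (0.5214 − 0.1219) / (0.501 × 2.9) = 0.56 × 0.2749 = 0.1540

0.154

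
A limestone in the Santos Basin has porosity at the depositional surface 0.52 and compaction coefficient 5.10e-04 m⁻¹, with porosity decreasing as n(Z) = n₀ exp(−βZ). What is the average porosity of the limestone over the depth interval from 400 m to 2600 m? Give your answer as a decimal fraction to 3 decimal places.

0.255

Working in km (1 km = 1000 m; β in km⁻¹ = β in m⁻¹ × 1000):
⟨n⟩ = (1/(Z₂−Z₁)) ∫ n₀ e^(−βZ) dZ = n₀·(e^(−β·Z₁) − e^(−β·Z₂)) / (β·(Z₂−Z₁))
e^(−0.51×0.4) = 0.8155; e^(−0.51×2.6) = 0.2655
⟨n⟩ = 0.52 × (0.8155 − 0.2655) / (0.51 × 2.2) = 0.52 × 0.4901 = 0.2549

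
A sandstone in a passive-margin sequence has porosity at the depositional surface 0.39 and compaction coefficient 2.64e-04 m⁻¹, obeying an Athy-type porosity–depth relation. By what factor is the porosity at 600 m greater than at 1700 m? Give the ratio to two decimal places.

Working in km (1 km = 1000 m; k in km⁻¹ = k in m⁻¹ × 1000):
n(d₁)/n(d₂) = e^(−k·d₁)/e^(−k·d₂) = e^{k(d₂−d₁)}
= exp(0.264 × 1.1) = exp(0.2904) = 1.3370

1.34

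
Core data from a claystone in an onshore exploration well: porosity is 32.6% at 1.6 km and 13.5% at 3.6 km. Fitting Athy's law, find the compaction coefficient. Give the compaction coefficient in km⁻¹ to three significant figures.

0.441 km⁻¹

Athy: φ(d) = φ₀ e^(−cd) ⇒ φ₁/φ₂ = e^{c(d₂−d₁)} ⇒ c = ln(φ₁/φ₂)/(d₂−d₁)
c = ln(0.326/0.135) / (3.6 − 1.6) = ln(2.415) / 2 = 0.8816 / 2 = 0.4408 km⁻¹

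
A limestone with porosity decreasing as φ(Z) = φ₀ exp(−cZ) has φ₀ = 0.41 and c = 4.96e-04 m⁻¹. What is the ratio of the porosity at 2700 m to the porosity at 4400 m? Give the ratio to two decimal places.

2.32

Working in km (1 km = 1000 m; c in km⁻¹ = c in m⁻¹ × 1000):
φ(Z₁)/φ(Z₂) = e^(−c·Z₁)/e^(−c·Z₂) = e^{c(Z₂−Z₁)}
= exp(0.496 × 1.7) = exp(0.8432) = 2.3238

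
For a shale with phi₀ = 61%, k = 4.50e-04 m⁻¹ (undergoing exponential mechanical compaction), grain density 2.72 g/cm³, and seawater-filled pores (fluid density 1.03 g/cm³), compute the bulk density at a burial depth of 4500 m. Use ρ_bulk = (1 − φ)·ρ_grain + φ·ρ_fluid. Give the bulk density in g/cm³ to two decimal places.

2.58 g/cm³

Working in km (1 km = 1000 m; k in km⁻¹ = k in m⁻¹ × 1000):
Porosity at depth: phi = 0.61·exp(−0.45×4.5) = 0.61×0.1320 = 0.0805
Bulk density: ρ_b = (1−phi)ρ_g + phi·ρ_f = 0.9195×2.72 + 0.0805×1.03
       = 2.501 + 0.083 = 2.584 g/cm³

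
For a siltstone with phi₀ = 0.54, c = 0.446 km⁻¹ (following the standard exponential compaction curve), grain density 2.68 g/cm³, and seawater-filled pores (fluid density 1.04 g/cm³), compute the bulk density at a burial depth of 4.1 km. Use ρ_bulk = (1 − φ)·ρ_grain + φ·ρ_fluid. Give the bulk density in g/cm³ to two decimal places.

Porosity at depth: phi = 0.54·exp(−0.446×4.1) = 0.54×0.1606 = 0.0867
Bulk density: ρ_b = (1−phi)ρ_g + phi·ρ_f = 0.9133×2.68 + 0.0867×1.04
       = 2.448 + 0.090 = 2.538 g/cm³

2.54 g/cm³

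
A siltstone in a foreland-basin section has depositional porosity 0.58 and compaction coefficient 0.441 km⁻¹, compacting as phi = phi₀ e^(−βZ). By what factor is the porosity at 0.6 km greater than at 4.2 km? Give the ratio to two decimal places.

4.89

phi(Z₁)/phi(Z₂) = e^(−β·Z₁)/e^(−β·Z₂) = e^{β(Z₂−Z₁)}
= exp(0.441 × 3.6) = exp(1.588) = 4.8920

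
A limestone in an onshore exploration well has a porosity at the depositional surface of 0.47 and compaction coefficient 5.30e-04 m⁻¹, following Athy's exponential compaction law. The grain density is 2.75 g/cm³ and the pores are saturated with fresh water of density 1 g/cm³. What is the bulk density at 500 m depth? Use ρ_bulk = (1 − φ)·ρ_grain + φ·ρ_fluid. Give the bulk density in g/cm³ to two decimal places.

2.12 g/cm³

Working in km (1 km = 1000 m; β in km⁻¹ = β in m⁻¹ × 1000):
Porosity at depth: φ = 0.47·exp(−0.53×0.5) = 0.47×0.7672 = 0.3606
Bulk density: ρ_b = (1−φ)ρ_g + φ·ρ_f = 0.6394×2.75 + 0.3606×1
       = 1.758 + 0.361 = 2.119 g/cm³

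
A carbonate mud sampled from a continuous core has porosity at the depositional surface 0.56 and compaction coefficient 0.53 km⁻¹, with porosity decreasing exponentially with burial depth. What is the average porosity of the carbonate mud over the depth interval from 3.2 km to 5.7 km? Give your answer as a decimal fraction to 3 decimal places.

0.057

⟨phi⟩ = (1/(z₂−z₁)) ∫ phi₀ e^(−cz) dz = phi₀·(e^(−c·z₁) − e^(−c·z₂)) / (c·(z₂−z₁))
e^(−0.53×3.2) = 0.1834; e^(−0.53×5.7) = 0.0488
⟨phi⟩ = 0.56 × (0.1834 − 0.0488) / (0.53 × 2.5) = 0.56 × 0.1016 = 0.0569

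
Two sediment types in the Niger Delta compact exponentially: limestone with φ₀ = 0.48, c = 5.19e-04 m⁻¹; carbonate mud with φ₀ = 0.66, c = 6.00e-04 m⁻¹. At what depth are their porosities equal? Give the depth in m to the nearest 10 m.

Working in km (1 km = 1000 m; c in km⁻¹ = c in m⁻¹ × 1000):
Set φ₀ₐ e^(−cₐZ) = φ₀ᵦ e^(−cᵦZ) ⇒ ln(φ₀ₐ/φ₀ᵦ) = (cₐ − cᵦ)·Z
Z = ln(0.48/0.66) / (0.519 − 0.6) = -0.3185 / -0.081 = 3.932 km

3930 m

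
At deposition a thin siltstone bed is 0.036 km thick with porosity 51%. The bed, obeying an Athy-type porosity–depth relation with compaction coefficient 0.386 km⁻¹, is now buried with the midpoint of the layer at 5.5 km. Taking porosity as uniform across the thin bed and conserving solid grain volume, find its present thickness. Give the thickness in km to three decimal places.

Porosity at 5.5 km: n = 0.51·exp(−0.386×5.5) = 0.0610
Solid-volume conservation: h(1−n) = h₀(1−n₀) ⇒ h = h₀·(1−n₀)/(1−n)
h = 0.036 × (1 − 0.51)/(1 − 0.0610) = 0.036 × 0.5218 = 0.0188 km

0.019 km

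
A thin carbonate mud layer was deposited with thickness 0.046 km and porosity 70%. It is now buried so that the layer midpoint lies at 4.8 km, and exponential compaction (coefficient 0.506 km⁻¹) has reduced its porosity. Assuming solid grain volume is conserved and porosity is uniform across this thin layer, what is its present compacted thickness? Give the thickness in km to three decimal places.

0.015 km

Porosity at 4.8 km: φ = 0.7·exp(−0.506×4.8) = 0.0617
Solid-volume conservation: h(1−φ) = h₀(1−φ₀) ⇒ h = h₀·(1−φ₀)/(1−φ)
h = 0.046 × (1 − 0.7)/(1 − 0.0617) = 0.046 × 0.3197 = 0.0147 km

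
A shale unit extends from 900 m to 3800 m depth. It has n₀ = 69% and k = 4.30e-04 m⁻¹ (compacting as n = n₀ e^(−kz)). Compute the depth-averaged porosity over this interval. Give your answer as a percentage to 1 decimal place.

26.8%

Working in km (1 km = 1000 m; k in km⁻¹ = k in m⁻¹ × 1000):
⟨n⟩ = (1/(z₂−z₁)) ∫ n₀ e^(−kz) dz = n₀·(e^(−k·z₁) − e^(−k·z₂)) / (k·(z₂−z₁))
e^(−0.43×0.9) = 0.6791; e^(−0.43×3.8) = 0.1951
⟨n⟩ = 0.69 × (0.6791 − 0.1951) / (0.43 × 2.9) = 0.69 × 0.3881 = 0.2678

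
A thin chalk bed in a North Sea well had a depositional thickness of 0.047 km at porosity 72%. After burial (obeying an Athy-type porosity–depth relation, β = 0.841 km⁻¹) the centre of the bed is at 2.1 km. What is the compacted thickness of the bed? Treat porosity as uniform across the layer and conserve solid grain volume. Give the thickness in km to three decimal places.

0.015 km

Porosity at 2.1 km: phi = 0.72·exp(−0.841×2.1) = 0.1231
Solid-volume conservation: h(1−phi) = h₀(1−phi₀) ⇒ h = h₀·(1−phi₀)/(1−phi)
h = 0.047 × (1 − 0.72)/(1 − 0.1231) = 0.047 × 0.3193 = 0.0150 km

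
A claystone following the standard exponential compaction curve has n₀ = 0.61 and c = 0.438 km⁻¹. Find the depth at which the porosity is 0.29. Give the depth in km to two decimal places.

Invert Athy's law: Z = ln(n₀/n) / c
Z = ln(0.61/0.29) / 0.438 = ln(2.103) / 0.438 = 0.7436 / 0.438 = 1.698 km

1.70 km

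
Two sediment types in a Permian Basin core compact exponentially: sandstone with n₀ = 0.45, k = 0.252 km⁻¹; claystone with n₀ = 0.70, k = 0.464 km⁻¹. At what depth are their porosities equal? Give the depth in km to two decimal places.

Set n₀ₐ e^(−kₐd) = n₀ᵦ e^(−kᵦd) ⇒ ln(n₀ₐ/n₀ᵦ) = (kₐ − kᵦ)·d
d = ln(0.45/0.7) / (0.252 − 0.464) = -0.4418 / -0.212 = 2.084 km

2.08 km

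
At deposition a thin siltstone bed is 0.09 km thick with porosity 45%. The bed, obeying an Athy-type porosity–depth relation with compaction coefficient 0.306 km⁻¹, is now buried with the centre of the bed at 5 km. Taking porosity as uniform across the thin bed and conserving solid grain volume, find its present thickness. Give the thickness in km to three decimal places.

Porosity at 5 km: φ = 0.45·exp(−0.306×5) = 0.0974
Solid-volume conservation: h(1−φ) = h₀(1−φ₀) ⇒ h = h₀·(1−φ₀)/(1−φ)
h = 0.09 × (1 − 0.45)/(1 − 0.0974) = 0.09 × 0.6094 = 0.0548 km

0.055 km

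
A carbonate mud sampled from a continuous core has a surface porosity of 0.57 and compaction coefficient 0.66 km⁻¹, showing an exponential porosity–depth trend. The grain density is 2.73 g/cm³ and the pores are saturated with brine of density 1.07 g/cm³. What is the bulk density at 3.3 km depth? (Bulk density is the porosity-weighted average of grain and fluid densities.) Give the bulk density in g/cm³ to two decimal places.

2.62 g/cm³

Porosity at depth: n = 0.57·exp(−0.66×3.3) = 0.57×0.1133 = 0.0646
Bulk density: ρ_b = (1−n)ρ_g + n·ρ_f = 0.9354×2.73 + 0.0646×1.07
       = 2.554 + 0.069 = 2.623 g/cm³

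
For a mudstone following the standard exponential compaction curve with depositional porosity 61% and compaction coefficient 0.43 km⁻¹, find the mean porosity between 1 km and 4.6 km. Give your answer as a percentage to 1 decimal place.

⟨φ⟩ = (1/(Z₂−Z₁)) ∫ φ₀ e^(−cZ) dZ = φ₀·(e^(−c·Z₁) − e^(−c·Z₂)) / (c·(Z₂−Z₁))
e^(−0.43×1) = 0.6505; e^(−0.43×4.6) = 0.1383
⟨φ⟩ = 0.61 × (0.6505 − 0.1383) / (0.43 × 3.6) = 0.61 × 0.3309 = 0.2018

20.2%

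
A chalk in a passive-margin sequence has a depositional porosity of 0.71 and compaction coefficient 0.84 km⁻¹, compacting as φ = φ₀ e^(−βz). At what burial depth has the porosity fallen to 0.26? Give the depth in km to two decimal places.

Invert Athy's law: z = ln(φ₀/φ) / β
z = ln(0.71/0.26) / 0.84 = ln(2.731) / 0.84 = 1.0046 / 0.84 = 1.196 km

1.20 km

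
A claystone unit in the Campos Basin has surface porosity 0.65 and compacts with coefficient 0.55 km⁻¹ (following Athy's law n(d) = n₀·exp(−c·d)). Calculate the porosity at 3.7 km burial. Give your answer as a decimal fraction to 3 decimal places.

0.085

n = n₀·exp(−c·d) = 0.65 × exp(−0.55 × 3.7) = 0.65 × exp(−2.035)
  = 0.65 × 0.1307 = 0.0849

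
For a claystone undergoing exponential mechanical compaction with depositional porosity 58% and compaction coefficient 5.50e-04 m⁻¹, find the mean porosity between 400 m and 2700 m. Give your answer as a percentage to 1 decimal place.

26.4%

Working in km (1 km = 1000 m; β in km⁻¹ = β in m⁻¹ × 1000):
⟨phi⟩ = (1/(d₂−d₁)) ∫ phi₀ e^(−βd) dd = phi₀·(e^(−β·d₁) − e^(−β·d₂)) / (β·(d₂−d₁))
e^(−0.55×0.4) = 0.8025; e^(−0.55×2.7) = 0.2265
⟨phi⟩ = 0.58 × (0.8025 − 0.2265) / (0.55 × 2.3) = 0.58 × 0.4553 = 0.2641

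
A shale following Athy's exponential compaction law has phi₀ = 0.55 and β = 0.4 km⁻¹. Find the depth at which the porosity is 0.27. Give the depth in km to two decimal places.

1.78 km

Invert Athy's law: z = ln(phi₀/phi) / β
z = ln(0.55/0.27) / 0.4 = ln(2.037) / 0.4 = 0.7115 / 0.4 = 1.779 km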